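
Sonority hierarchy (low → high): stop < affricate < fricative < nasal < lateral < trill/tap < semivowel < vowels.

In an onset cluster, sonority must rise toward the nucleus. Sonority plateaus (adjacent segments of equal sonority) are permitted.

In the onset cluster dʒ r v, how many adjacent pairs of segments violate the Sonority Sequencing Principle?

1

/dʒ/: affricate = 2.
/r/: trill/tap = 6.
/v/: fricative = 3.
/dʒ/→/r/: 2→6 (rises) — ok.
/r/→/v/: 6→3 (does not rise) — violation.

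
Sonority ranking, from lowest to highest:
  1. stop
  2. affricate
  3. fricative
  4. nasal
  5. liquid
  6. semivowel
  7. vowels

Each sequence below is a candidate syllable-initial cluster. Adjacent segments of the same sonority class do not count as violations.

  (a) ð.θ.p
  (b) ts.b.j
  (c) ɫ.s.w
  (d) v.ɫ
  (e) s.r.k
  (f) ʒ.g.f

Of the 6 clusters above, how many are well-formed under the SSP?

1

(a) 3-3-1 → violates
(b) 2-1-6 → violates
(c) 5-3-6 → violates
(d) 3-5 → obeys
(e) 3-5-1 → violates
(f) 3-1-3 → violates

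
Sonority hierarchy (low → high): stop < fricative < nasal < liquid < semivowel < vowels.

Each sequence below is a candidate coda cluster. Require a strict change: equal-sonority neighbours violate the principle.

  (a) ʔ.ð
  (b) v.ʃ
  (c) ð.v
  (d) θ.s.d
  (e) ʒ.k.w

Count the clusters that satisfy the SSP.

(a) 1-2 → violates
(b) 2-2 → violates
(c) 2-2 → violates
(d) 2-2-1 → violates
(e) 2-1-5 → violates

0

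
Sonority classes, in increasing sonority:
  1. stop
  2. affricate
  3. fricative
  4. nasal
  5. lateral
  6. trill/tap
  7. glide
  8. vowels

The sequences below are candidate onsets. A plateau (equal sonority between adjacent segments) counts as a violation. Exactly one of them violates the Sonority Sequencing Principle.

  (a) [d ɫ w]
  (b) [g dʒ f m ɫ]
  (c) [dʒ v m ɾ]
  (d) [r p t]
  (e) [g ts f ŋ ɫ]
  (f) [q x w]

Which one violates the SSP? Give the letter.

(a) [d ɫ w]: profile 1-5-7 — obeys.
(b) [g dʒ f m ɫ]: profile 1-2-3-4-5 — obeys.
(c) [dʒ v m ɾ]: profile 2-3-4-6 — obeys.
(d) [r p t]: profile 6-1-1 — violates.
(e) [g ts f ŋ ɫ]: profile 1-2-3-4-5 — obeys.
(f) [q x w]: profile 1-3-7 — obeys.

d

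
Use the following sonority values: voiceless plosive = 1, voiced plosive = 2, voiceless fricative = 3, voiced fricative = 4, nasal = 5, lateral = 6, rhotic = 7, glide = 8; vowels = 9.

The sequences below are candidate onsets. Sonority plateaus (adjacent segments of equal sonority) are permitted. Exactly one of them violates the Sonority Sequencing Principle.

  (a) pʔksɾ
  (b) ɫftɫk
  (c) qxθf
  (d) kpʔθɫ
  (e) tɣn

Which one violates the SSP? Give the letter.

b

(a) pʔksɾ: profile 1-1-1-3-7 — obeys.
(b) ɫftɫk: profile 6-3-1-6-1 — violates.
(c) qxθf: profile 1-3-3-3 — obeys.
(d) kpʔθɫ: profile 1-1-1-3-6 — obeys.
(e) tɣn: profile 1-4-5 — obeys.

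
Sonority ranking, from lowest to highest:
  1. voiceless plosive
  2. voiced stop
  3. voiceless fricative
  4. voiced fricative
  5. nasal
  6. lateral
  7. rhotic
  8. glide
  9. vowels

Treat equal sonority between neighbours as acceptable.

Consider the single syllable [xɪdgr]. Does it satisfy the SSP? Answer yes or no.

no

Onset: /x/ is a voiceless fricative (sonority 3); then the nucleus /ɪ/ (sonority 9).
Onset profile 3-9 — rises to the nucleus.
Coda: /d/ is a voiced stop (sonority 2), /g/ is a voiced stop (sonority 2), /r/ is a rhotic (sonority 7).
Coda profile 9-2-2-7 — does not fall throughout.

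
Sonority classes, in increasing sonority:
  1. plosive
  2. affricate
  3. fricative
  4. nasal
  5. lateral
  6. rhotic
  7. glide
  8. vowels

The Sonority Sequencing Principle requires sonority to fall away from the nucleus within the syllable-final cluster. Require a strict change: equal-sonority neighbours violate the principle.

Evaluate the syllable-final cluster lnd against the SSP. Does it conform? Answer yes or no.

yes

/l/: lateral = 5.
/n/: nasal = 4.
/d/: plosive = 1.
The profile 5-4-1 strictly falls, so the syllable-final cluster satisfies the SSP.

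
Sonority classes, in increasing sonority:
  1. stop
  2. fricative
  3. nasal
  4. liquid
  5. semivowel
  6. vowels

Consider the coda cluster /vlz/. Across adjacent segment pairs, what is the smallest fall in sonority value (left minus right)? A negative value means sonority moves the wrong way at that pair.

-2

/v/ — fricative, sonority 2.
/l/ — liquid, sonority 4.
/z/ — fricative, sonority 2.
/v/→/l/: change -2.
/l/→/z/: change +2.
Minimum = -2.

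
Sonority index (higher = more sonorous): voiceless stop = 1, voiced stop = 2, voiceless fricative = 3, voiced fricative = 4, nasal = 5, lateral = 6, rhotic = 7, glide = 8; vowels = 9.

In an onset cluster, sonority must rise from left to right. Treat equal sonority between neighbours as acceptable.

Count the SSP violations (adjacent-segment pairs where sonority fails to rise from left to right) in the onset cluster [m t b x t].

/m/ — nasal, sonority 5.
/t/ — voiceless stop, sonority 1.
/b/ — voiced stop, sonority 2.
/x/ — voiceless fricative, sonority 3.
/t/ — voiceless stop, sonority 1.
/m/→/t/: 5→1 (does not rise) — violation.
/t/→/b/: 1→2 (rises) — ok.
/b/→/x/: 2→3 (rises) — ok.
/x/→/t/: 3→1 (does not rise) — violation.

2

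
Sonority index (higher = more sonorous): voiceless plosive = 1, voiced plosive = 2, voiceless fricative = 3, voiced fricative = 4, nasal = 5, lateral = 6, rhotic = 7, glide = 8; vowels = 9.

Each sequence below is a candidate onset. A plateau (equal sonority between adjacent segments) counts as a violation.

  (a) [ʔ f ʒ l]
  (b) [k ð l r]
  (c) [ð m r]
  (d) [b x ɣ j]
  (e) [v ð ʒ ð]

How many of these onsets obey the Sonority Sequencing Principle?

4

(a) 1-3-4-6 → obeys
(b) 1-4-6-7 → obeys
(c) 4-5-7 → obeys
(d) 2-3-4-8 → obeys
(e) 4-4-4-4 → violates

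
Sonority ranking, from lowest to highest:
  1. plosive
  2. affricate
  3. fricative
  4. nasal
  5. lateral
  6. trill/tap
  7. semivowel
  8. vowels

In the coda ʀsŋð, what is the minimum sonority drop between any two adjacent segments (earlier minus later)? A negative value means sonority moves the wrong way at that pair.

/ʀ/ — trill/tap, sonority 6.
/s/ — fricative, sonority 3.
/ŋ/ — nasal, sonority 4.
/ð/ — fricative, sonority 3.
/ʀ/→/s/: change +3.
/s/→/ŋ/: change -1.
/ŋ/→/ð/: change +1.
Minimum = -1.

-1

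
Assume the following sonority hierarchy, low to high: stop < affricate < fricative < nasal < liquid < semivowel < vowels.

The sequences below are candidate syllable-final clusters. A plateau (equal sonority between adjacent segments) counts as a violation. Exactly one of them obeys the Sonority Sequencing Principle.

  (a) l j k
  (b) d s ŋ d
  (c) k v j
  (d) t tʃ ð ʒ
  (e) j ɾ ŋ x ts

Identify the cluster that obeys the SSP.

(a) 5-6-1 → violates
(b) 1-3-4-1 → violates
(c) 1-3-6 → violates
(d) 1-2-3-3 → violates
(e) 6-5-4-3-2 → obeys

e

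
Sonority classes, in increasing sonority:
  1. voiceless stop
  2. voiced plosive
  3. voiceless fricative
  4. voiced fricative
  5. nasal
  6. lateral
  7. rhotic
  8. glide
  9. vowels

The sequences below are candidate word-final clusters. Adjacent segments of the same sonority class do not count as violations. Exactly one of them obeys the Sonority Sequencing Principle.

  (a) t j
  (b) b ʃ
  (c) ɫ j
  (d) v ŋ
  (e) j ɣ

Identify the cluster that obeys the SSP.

(a) t j: profile 1-8 — violates.
(b) b ʃ: profile 2-3 — violates.
(c) ɫ j: profile 6-8 — violates.
(d) v ŋ: profile 4-5 — violates.
(e) j ɣ: profile 8-4 — obeys.

e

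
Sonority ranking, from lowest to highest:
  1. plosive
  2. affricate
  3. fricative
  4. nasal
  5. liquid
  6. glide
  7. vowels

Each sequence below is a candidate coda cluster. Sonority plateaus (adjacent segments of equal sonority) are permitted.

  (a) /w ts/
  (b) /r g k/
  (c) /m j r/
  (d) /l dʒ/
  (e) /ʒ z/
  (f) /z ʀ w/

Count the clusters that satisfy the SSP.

4

(a) sonority 6-2: well-formed.
(b) sonority 5-1-1: well-formed.
(c) sonority 4-6-5: ill-formed.
(d) sonority 5-2: well-formed.
(e) sonority 3-3: well-formed.
(f) sonority 3-5-6: ill-formed.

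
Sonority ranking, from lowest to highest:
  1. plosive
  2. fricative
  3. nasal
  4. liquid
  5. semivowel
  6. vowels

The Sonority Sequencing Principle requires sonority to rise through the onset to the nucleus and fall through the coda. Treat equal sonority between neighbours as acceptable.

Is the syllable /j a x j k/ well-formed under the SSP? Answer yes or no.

Onset: /j/ is a semivowel (sonority 5); then the nucleus /a/ (sonority 6).
Onset profile 5-6 — rises to the nucleus.
Coda: /x/ is a fricative (sonority 2), /j/ is a semivowel (sonority 5), /k/ is a plosive (sonority 1).
Coda profile 6-2-5-1 — does not fall throughout.

no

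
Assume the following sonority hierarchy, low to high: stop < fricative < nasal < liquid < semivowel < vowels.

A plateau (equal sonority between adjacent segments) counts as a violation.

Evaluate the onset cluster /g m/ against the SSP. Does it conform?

yes

/g/ — stop, sonority 1.
/m/ — nasal, sonority 3.
The profile 1-3 strictly rises, so the onset cluster satisfies the SSP.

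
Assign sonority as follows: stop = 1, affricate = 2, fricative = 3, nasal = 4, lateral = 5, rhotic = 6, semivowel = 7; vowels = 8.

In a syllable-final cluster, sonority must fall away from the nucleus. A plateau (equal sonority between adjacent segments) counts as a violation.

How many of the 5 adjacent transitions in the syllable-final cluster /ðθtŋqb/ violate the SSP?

/ð/ — fricative, sonority 3.
/θ/ — fricative, sonority 3.
/t/ — stop, sonority 1.
/ŋ/ — nasal, sonority 4.
/q/ — stop, sonority 1.
/b/ — stop, sonority 1.
/ð/→/θ/: 3→3 (plateau) — violation.
/θ/→/t/: 3→1 (falls) — ok.
/t/→/ŋ/: 1→4 (does not fall) — violation.
/ŋ/→/q/: 4→1 (falls) — ok.
/q/→/b/: 1→1 (plateau) — violation.

3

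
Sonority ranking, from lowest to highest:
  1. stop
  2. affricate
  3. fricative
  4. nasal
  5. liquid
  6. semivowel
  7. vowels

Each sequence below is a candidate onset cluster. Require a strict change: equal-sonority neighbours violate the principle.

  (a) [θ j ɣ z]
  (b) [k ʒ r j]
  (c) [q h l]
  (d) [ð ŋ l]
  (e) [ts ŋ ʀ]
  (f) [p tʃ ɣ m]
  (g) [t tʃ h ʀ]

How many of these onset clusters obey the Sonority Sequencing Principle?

6

(a) sonority 3-6-3-3: ill-formed.
(b) sonority 1-3-5-6: well-formed.
(c) sonority 1-3-5: well-formed.
(d) sonority 3-4-5: well-formed.
(e) sonority 2-4-5: well-formed.
(f) sonority 1-2-3-4: well-formed.
(g) sonority 1-2-3-5: well-formed.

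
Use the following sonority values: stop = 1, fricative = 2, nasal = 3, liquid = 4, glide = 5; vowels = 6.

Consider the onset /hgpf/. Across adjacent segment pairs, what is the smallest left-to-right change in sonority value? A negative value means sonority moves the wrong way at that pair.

-1

/h/ — fricative, sonority 2.
/g/ — stop, sonority 1.
/p/ — stop, sonority 1.
/f/ — fricative, sonority 2.
/h/→/g/: change -1.
/g/→/p/: change +0.
/p/→/f/: change +1.
Minimum = -1.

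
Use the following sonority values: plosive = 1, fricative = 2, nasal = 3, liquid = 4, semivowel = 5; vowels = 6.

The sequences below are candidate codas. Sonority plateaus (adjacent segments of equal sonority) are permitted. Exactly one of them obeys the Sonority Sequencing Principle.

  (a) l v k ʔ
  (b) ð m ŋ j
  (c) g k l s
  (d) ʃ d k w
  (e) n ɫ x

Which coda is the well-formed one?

a

(a) l v k ʔ: profile 4-2-1-1 — obeys.
(b) ð m ŋ j: profile 2-3-3-5 — violates.
(c) g k l s: profile 1-1-4-2 — violates.
(d) ʃ d k w: profile 2-1-1-5 — violates.
(e) n ɫ x: profile 3-4-2 — violates.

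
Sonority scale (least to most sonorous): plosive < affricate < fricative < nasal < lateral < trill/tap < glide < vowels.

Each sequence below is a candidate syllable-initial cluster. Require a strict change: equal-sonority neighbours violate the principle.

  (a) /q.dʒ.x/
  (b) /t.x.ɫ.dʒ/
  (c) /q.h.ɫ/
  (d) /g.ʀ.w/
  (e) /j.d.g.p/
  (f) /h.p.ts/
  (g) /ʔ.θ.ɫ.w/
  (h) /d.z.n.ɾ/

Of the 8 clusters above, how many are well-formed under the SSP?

(a) 1-2-3 → obeys
(b) 1-3-5-2 → violates
(c) 1-3-5 → obeys
(d) 1-6-7 → obeys
(e) 7-1-1-1 → violates
(f) 3-1-2 → violates
(g) 1-3-5-7 → obeys
(h) 1-3-4-6 → obeys

5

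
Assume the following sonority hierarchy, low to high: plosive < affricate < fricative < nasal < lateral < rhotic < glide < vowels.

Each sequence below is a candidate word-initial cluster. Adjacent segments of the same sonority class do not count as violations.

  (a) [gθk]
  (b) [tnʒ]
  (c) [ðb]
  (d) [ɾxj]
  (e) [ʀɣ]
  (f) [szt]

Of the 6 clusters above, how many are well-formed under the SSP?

0

(a) sonority 1-3-1: ill-formed.
(b) sonority 1-4-3: ill-formed.
(c) sonority 3-1: ill-formed.
(d) sonority 6-3-7: ill-formed.
(e) sonority 6-3: ill-formed.
(f) sonority 3-3-1: ill-formed.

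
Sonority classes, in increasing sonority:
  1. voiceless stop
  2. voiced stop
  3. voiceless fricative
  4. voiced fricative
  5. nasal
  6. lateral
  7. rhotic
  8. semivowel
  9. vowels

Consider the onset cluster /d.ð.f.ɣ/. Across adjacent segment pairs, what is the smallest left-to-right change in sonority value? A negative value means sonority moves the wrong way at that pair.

/d/ — voiced stop, sonority 2.
/ð/ — voiced fricative, sonority 4.
/f/ — voiceless fricative, sonority 3.
/ɣ/ — voiced fricative, sonority 4.
/d/→/ð/: change +2.
/ð/→/f/: change -1.
/f/→/ɣ/: change +1.
Minimum = -1.

-1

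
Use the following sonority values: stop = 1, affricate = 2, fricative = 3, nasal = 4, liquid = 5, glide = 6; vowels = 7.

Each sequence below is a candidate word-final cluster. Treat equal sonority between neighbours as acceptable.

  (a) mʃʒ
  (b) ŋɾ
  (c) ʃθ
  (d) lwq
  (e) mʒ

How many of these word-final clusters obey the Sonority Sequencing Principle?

3

(a) 4-3-3 → obeys
(b) 4-5 → violates
(c) 3-3 → obeys
(d) 5-6-1 → violates
(e) 4-3 → obeys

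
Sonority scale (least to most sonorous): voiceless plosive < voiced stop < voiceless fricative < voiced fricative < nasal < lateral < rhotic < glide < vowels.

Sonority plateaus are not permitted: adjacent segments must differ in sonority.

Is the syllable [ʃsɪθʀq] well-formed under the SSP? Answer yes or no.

Onset: /ʃ/ is a voiceless fricative (sonority 3), /s/ is a voiceless fricative (sonority 3); then the nucleus /ɪ/ (sonority 9).
Onset profile 3-3-9 — does not strictly rise throughout.
Coda: /θ/ is a voiceless fricative (sonority 3), /ʀ/ is a rhotic (sonority 7), /q/ is a voiceless plosive (sonority 1).
Coda profile 9-3-7-1 — does not strictly fall throughout.

no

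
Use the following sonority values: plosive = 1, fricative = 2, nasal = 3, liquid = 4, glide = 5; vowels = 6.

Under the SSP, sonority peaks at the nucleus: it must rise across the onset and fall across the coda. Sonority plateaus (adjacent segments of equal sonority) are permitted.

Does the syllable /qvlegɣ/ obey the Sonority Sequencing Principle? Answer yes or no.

Onset: /q/ is a plosive (sonority 1), /v/ is a fricative (sonority 2), /l/ is a liquid (sonority 4); then the nucleus /e/ (sonority 6).
Onset profile 1-2-4-6 — rises to the nucleus.
Coda: /g/ is a plosive (sonority 1), /ɣ/ is a fricative (sonority 2).
Coda profile 6-1-2 — does not fall throughout.

no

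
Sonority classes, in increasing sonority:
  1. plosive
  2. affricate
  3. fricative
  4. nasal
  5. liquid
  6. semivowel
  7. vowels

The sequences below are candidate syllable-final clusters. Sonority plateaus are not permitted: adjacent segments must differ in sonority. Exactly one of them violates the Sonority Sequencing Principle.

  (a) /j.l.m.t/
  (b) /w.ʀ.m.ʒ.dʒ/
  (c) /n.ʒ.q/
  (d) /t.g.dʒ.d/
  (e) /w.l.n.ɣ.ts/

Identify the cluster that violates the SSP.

(a) 6-5-4-1 → obeys
(b) 6-5-4-3-2 → obeys
(c) 4-3-1 → obeys
(d) 1-1-2-1 → violates
(e) 6-5-4-3-2 → obeys

d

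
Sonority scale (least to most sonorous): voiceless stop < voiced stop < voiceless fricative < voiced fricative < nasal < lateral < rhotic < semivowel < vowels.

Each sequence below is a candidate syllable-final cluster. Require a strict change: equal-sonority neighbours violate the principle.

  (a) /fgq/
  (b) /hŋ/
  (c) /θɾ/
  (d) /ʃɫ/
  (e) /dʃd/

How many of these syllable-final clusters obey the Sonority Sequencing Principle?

(a) 3-2-1 → obeys
(b) 3-5 → violates
(c) 3-7 → violates
(d) 3-6 → violates
(e) 2-3-2 → violates

1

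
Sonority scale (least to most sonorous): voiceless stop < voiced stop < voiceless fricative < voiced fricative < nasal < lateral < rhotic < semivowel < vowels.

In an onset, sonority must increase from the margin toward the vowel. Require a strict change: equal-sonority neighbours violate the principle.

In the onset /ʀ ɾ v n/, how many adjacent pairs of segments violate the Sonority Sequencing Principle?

/ʀ/ is a rhotic (sonority 7).
/ɾ/ is a rhotic (sonority 7).
/v/ is a voiced fricative (sonority 4).
/n/ is a nasal (sonority 5).
/ʀ/→/ɾ/: 7→7 (plateau) — violation.
/ɾ/→/v/: 7→4 (does not rise) — violation.
/v/→/n/: 4→5 (rises) — ok.

2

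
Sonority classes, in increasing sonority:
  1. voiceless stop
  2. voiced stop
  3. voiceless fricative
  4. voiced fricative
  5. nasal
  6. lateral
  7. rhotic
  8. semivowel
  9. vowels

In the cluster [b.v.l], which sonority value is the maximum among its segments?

6

/b/ is a voiced stop (sonority 2).
/v/ is a voiced fricative (sonority 4).
/l/ is a lateral (sonority 6).
The maximum is 6.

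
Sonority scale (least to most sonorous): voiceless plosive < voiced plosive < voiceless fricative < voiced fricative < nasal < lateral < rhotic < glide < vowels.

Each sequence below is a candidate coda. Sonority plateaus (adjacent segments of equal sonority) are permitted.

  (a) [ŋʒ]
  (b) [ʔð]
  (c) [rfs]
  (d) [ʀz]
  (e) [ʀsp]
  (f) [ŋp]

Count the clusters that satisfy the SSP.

(a) sonority 5-4: well-formed.
(b) sonority 1-4: ill-formed.
(c) sonority 7-3-3: well-formed.
(d) sonority 7-4: well-formed.
(e) sonority 7-3-1: well-formed.
(f) sonority 5-1: well-formed.

5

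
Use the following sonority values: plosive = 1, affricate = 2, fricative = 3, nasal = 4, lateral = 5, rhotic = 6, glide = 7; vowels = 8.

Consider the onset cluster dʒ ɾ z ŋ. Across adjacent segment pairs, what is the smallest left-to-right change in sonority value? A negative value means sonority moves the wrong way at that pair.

/dʒ/ is an affricate (sonority 2).
/ɾ/ is a rhotic (sonority 6).
/z/ is a fricative (sonority 3).
/ŋ/ is a nasal (sonority 4).
/dʒ/→/ɾ/: change +4.
/ɾ/→/z/: change -3.
/z/→/ŋ/: change +1.
Minimum = -3.

-3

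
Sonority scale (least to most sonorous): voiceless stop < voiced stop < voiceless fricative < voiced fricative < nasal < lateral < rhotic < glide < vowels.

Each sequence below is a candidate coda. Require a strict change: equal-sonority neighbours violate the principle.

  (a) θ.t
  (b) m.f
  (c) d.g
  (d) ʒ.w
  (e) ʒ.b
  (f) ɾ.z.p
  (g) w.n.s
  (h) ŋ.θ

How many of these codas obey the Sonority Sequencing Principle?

(a) 3-1 → obeys
(b) 5-3 → obeys
(c) 2-2 → violates
(d) 4-8 → violates
(e) 4-2 → obeys
(f) 7-4-1 → obeys
(g) 8-5-3 → obeys
(h) 5-3 → obeys

6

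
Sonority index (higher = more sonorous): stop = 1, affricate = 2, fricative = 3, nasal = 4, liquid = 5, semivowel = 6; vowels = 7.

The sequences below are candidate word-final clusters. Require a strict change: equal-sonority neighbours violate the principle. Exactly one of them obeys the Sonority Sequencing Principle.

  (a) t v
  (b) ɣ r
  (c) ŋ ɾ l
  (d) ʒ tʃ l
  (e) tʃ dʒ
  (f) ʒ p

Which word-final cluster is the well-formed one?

f

(a) sonority 1-3: ill-formed.
(b) sonority 3-5: ill-formed.
(c) sonority 4-5-5: ill-formed.
(d) sonority 3-2-5: ill-formed.
(e) sonority 2-2: ill-formed.
(f) sonority 3-1: well-formed.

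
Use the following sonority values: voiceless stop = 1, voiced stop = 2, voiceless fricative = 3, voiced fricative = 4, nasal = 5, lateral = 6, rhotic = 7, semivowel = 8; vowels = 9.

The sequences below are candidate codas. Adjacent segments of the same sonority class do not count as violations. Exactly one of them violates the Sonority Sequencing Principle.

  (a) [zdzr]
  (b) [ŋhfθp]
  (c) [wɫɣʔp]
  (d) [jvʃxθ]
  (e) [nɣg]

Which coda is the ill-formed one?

a

(a) 4-2-4-7 → violates
(b) 5-3-3-3-1 → obeys
(c) 8-6-4-1-1 → obeys
(d) 8-4-3-3-3 → obeys
(e) 5-4-2 → obeys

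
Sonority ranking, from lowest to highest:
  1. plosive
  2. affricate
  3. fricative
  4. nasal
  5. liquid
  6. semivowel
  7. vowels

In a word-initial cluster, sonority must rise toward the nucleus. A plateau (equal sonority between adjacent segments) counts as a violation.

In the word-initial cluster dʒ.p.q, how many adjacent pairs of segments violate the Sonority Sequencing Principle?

2

/dʒ/: affricate = 2.
/p/: plosive = 1.
/q/: plosive = 1.
/dʒ/→/p/: 2→1 (does not rise) — violation.
/p/→/q/: 1→1 (plateau) — violation.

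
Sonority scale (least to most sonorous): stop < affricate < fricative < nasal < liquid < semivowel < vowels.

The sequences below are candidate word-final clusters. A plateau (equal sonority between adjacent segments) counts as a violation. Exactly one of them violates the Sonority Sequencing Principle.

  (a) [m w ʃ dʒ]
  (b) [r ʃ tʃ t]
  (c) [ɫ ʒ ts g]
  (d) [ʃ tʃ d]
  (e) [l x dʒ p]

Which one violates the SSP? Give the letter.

a

(a) [m w ʃ dʒ]: profile 4-6-3-2 — violates.
(b) [r ʃ tʃ t]: profile 5-3-2-1 — obeys.
(c) [ɫ ʒ ts g]: profile 5-3-2-1 — obeys.
(d) [ʃ tʃ d]: profile 3-2-1 — obeys.
(e) [l x dʒ p]: profile 5-3-2-1 — obeys.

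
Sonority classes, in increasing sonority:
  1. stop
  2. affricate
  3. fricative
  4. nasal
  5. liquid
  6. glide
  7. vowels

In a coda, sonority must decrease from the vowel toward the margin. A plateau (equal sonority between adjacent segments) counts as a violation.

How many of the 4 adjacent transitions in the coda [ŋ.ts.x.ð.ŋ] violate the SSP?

3

/ŋ/ is a nasal (sonority 4).
/ts/ is an affricate (sonority 2).
/x/ is a fricative (sonority 3).
/ð/ is a fricative (sonority 3).
/ŋ/ is a nasal (sonority 4).
/ŋ/→/ts/: 4→2 (falls) — ok.
/ts/→/x/: 2→3 (does not fall) — violation.
/x/→/ð/: 3→3 (plateau) — violation.
/ð/→/ŋ/: 3→4 (does not fall) — violation.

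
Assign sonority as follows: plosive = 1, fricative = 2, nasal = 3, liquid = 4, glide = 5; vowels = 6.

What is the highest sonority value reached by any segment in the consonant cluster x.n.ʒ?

3

/x/ — fricative, sonority 2.
/n/ — nasal, sonority 3.
/ʒ/ — fricative, sonority 2.
The maximum is 3.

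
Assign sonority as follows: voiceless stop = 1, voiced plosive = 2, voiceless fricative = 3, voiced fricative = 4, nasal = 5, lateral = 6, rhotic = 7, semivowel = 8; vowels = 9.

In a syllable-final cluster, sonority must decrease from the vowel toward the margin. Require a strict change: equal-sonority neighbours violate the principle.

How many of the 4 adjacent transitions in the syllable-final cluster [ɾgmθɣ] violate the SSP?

2

/ɾ/ — rhotic, sonority 7.
/g/ — voiced plosive, sonority 2.
/m/ — nasal, sonority 5.
/θ/ — voiceless fricative, sonority 3.
/ɣ/ — voiced fricative, sonority 4.
/ɾ/→/g/: 7→2 (falls) — ok.
/g/→/m/: 2→5 (does not fall) — violation.
/m/→/θ/: 5→3 (falls) — ok.
/θ/→/ɣ/: 3→4 (does not fall) — violation.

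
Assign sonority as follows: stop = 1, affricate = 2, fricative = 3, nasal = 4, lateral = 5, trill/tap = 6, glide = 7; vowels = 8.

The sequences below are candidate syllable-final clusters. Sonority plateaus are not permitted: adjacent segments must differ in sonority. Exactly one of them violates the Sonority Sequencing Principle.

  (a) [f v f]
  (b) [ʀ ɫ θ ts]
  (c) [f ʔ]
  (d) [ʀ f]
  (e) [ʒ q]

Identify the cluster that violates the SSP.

a

(a) sonority 3-3-3: ill-formed.
(b) sonority 6-5-3-2: well-formed.
(c) sonority 3-1: well-formed.
(d) sonority 6-3: well-formed.
(e) sonority 3-1: well-formed.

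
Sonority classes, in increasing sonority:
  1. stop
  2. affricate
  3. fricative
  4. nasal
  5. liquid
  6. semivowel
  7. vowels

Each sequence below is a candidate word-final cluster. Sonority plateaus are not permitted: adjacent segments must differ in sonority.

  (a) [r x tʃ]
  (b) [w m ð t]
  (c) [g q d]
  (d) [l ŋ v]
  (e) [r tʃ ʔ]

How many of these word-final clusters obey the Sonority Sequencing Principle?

(a) 5-3-2 → obeys
(b) 6-4-3-1 → obeys
(c) 1-1-1 → violates
(d) 5-4-3 → obeys
(e) 5-2-1 → obeys

4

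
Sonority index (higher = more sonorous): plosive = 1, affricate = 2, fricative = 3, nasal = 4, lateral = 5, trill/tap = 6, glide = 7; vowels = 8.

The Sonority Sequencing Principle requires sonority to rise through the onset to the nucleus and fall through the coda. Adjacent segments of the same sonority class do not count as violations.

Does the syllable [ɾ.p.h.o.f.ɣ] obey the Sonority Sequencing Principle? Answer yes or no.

no

Onset: /ɾ/ is a trill/tap (sonority 6), /p/ is a plosive (sonority 1), /h/ is a fricative (sonority 3); then the nucleus /o/ (sonority 8).
Onset profile 6-1-3-8 — does not rise throughout.
Coda: /f/ is a fricative (sonority 3), /ɣ/ is a fricative (sonority 3).
Coda profile 8-3-3 — falls from the nucleus.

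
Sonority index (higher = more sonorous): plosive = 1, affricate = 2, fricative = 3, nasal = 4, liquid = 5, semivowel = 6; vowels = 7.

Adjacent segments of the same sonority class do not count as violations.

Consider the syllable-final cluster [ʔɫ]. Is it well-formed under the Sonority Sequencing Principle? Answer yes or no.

no

/ʔ/ is a plosive (sonority 1).
/ɫ/ is a liquid (sonority 5).
The profile is 1-5. Between /ʔ/ (1) and /ɫ/ (5) sonority does not fall, so the cluster violates the SSP.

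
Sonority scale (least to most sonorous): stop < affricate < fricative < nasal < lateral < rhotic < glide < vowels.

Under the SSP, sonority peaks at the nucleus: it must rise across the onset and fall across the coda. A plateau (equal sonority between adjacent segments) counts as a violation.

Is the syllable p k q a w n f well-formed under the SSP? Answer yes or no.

Onset: /p/ is a stop (sonority 1), /k/ is a stop (sonority 1), /q/ is a stop (sonority 1); then the nucleus /a/ (sonority 8).
Onset profile 1-1-1-8 — does not strictly rise throughout.
Coda: /w/ is a glide (sonority 7), /n/ is a nasal (sonority 4), /f/ is a fricative (sonority 3).
Coda profile 8-7-4-3 — falls from the nucleus.

no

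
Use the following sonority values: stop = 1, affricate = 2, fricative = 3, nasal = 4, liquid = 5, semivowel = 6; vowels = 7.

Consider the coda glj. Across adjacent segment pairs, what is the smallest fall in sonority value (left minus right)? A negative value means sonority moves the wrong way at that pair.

/g/ — stop, sonority 1.
/l/ — liquid, sonority 5.
/j/ — semivowel, sonority 6.
/g/→/l/: change -4.
/l/→/j/: change -1.
Minimum = -4.

-4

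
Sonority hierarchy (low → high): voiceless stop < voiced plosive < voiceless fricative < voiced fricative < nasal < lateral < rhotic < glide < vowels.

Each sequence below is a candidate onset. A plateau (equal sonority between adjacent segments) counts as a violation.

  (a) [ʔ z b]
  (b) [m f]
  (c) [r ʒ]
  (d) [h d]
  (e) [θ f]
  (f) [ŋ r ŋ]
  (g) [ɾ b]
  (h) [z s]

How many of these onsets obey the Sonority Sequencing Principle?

(a) [ʔ z b]: profile 1-4-2 — violates.
(b) [m f]: profile 5-3 — violates.
(c) [r ʒ]: profile 7-4 — violates.
(d) [h d]: profile 3-2 — violates.
(e) [θ f]: profile 3-3 — violates.
(f) [ŋ r ŋ]: profile 5-7-5 — violates.
(g) [ɾ b]: profile 7-2 — violates.
(h) [z s]: profile 4-3 — violates.

0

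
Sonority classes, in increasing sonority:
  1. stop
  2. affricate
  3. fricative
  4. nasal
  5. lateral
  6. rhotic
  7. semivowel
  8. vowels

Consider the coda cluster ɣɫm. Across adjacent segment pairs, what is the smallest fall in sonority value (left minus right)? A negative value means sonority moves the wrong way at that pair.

-2

/ɣ/ — fricative, sonority 3.
/ɫ/ — lateral, sonority 5.
/m/ — nasal, sonority 4.
/ɣ/→/ɫ/: change -2.
/ɫ/→/m/: change +1.
Minimum = -2.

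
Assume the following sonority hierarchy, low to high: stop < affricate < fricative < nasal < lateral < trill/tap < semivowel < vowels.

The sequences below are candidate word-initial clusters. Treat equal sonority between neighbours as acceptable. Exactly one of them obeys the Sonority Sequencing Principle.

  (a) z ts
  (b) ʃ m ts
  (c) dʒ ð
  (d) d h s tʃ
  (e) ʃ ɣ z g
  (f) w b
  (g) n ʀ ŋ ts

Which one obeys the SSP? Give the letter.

(a) 3-2 → violates
(b) 3-4-2 → violates
(c) 2-3 → obeys
(d) 1-3-3-2 → violates
(e) 3-3-3-1 → violates
(f) 7-1 → violates
(g) 4-6-4-2 → violates

c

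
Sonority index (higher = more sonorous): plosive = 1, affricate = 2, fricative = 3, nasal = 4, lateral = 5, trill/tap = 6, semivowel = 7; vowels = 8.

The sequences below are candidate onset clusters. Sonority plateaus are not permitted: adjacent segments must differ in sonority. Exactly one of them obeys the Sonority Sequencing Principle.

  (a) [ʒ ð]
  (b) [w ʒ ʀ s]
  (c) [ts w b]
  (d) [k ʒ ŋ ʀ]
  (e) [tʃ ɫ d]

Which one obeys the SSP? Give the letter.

(a) sonority 3-3: ill-formed.
(b) sonority 7-3-6-3: ill-formed.
(c) sonority 2-7-1: ill-formed.
(d) sonority 1-3-4-6: well-formed.
(e) sonority 2-5-1: ill-formed.

d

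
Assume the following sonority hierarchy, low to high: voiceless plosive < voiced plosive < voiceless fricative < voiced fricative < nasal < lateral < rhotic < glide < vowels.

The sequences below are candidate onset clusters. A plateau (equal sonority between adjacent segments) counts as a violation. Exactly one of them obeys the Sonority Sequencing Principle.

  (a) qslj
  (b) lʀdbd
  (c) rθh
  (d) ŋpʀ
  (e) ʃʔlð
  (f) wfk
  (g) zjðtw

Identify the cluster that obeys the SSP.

a

(a) qslj: profile 1-3-6-8 — obeys.
(b) lʀdbd: profile 6-7-2-2-2 — violates.
(c) rθh: profile 7-3-3 — violates.
(d) ŋpʀ: profile 5-1-7 — violates.
(e) ʃʔlð: profile 3-1-6-4 — violates.
(f) wfk: profile 8-3-1 — violates.
(g) zjðtw: profile 4-8-4-1-8 — violates.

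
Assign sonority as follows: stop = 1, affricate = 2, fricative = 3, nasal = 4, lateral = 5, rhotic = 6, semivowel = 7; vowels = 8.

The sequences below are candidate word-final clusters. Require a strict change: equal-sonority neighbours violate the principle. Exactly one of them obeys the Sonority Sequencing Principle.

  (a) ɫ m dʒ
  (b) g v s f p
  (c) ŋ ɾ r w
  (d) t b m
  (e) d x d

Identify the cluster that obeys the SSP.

(a) sonority 5-4-2: well-formed.
(b) sonority 1-3-3-3-1: ill-formed.
(c) sonority 4-6-6-7: ill-formed.
(d) sonority 1-1-4: ill-formed.
(e) sonority 1-3-1: ill-formed.

a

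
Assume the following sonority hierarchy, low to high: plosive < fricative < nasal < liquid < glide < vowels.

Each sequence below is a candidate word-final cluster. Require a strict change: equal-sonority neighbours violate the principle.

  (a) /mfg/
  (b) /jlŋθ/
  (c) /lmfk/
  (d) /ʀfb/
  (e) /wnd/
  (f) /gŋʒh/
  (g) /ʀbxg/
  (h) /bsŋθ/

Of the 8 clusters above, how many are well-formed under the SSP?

5

(a) /mfg/: profile 3-2-1 — obeys.
(b) /jlŋθ/: profile 5-4-3-2 — obeys.
(c) /lmfk/: profile 4-3-2-1 — obeys.
(d) /ʀfb/: profile 4-2-1 — obeys.
(e) /wnd/: profile 5-3-1 — obeys.
(f) /gŋʒh/: profile 1-3-2-2 — violates.
(g) /ʀbxg/: profile 4-1-2-1 — violates.
(h) /bsŋθ/: profile 1-2-3-2 — violates.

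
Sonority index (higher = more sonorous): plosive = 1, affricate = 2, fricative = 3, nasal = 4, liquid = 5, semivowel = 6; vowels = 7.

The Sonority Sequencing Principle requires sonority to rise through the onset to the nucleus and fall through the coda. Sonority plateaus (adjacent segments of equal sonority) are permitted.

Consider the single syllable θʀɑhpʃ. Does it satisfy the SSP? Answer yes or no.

no

Onset: /θ/ is a fricative (sonority 3), /ʀ/ is a liquid (sonority 5); then the nucleus /ɑ/ (sonority 7).
Onset profile 3-5-7 — rises to the nucleus.
Coda: /h/ is a fricative (sonority 3), /p/ is a plosive (sonority 1), /ʃ/ is a fricative (sonority 3).
Coda profile 7-3-1-3 — does not fall throughout.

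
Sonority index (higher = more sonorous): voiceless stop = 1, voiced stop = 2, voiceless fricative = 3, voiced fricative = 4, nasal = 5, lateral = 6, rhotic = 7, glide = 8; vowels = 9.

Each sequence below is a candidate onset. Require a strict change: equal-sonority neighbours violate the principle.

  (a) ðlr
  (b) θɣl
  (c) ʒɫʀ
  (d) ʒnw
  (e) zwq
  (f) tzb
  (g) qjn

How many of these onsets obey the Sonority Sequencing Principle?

(a) 4-6-7 → obeys
(b) 3-4-6 → obeys
(c) 4-6-7 → obeys
(d) 4-5-8 → obeys
(e) 4-8-1 → violates
(f) 1-4-2 → violates
(g) 1-8-5 → violates

4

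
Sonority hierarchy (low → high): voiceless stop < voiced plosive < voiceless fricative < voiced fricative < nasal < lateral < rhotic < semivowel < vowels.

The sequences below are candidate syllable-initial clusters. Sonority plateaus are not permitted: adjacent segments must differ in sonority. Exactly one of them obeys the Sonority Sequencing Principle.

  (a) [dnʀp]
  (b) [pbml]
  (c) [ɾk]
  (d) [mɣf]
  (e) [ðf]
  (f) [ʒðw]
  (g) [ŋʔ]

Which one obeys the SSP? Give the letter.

(a) [dnʀp]: profile 2-5-7-1 — violates.
(b) [pbml]: profile 1-2-5-6 — obeys.
(c) [ɾk]: profile 7-1 — violates.
(d) [mɣf]: profile 5-4-3 — violates.
(e) [ðf]: profile 4-3 — violates.
(f) [ʒðw]: profile 4-4-8 — violates.
(g) [ŋʔ]: profile 5-1 — violates.

b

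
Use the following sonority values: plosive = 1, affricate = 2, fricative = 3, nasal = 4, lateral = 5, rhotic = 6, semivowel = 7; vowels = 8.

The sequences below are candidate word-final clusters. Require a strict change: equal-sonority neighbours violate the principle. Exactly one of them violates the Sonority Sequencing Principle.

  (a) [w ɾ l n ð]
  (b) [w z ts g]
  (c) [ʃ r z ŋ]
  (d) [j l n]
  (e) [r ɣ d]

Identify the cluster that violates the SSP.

(a) 7-6-5-4-3 → obeys
(b) 7-3-2-1 → obeys
(c) 3-6-3-4 → violates
(d) 7-5-4 → obeys
(e) 6-3-1 → obeys

c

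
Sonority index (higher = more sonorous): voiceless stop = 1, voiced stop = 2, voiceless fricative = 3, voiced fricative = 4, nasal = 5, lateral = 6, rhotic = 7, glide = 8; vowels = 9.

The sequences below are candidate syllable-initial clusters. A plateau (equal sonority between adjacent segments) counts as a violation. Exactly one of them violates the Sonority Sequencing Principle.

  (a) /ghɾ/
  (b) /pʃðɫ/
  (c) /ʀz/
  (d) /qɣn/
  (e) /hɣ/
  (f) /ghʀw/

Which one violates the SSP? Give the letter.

c

(a) 2-3-7 → obeys
(b) 1-3-4-6 → obeys
(c) 7-4 → violates
(d) 1-4-5 → obeys
(e) 3-4 → obeys
(f) 2-3-7-8 → obeys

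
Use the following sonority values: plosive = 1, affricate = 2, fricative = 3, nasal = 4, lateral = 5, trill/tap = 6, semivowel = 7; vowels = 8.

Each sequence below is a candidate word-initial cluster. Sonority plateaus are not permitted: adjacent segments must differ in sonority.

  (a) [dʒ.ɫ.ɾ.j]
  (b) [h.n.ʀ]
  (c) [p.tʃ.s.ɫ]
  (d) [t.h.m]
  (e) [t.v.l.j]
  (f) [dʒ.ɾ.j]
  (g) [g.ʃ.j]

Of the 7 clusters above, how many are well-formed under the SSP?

7

(a) sonority 2-5-6-7: well-formed.
(b) sonority 3-4-6: well-formed.
(c) sonority 1-2-3-5: well-formed.
(d) sonority 1-3-4: well-formed.
(e) sonority 1-3-5-7: well-formed.
(f) sonority 2-6-7: well-formed.
(g) sonority 1-3-7: well-formed.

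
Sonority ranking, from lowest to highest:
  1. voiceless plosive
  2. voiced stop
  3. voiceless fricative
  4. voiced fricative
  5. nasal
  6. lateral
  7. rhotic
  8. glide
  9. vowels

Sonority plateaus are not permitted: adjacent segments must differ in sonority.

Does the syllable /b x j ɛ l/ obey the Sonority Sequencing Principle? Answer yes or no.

yes

Onset: /b/ is a voiced stop (sonority 2), /x/ is a voiceless fricative (sonority 3), /j/ is a glide (sonority 8); then the nucleus /ɛ/ (sonority 9).
Onset profile 2-3-8-9 — rises to the nucleus.
Coda: /l/ is a lateral (sonority 6).
Coda profile 9-6 — falls from the nucleus.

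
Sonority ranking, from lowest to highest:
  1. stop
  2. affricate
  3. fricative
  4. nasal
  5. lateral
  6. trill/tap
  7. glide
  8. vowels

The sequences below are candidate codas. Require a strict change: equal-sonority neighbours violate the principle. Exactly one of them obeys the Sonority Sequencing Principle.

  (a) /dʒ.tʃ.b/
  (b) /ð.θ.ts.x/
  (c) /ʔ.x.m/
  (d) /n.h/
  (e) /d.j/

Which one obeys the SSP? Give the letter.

d

(a) 2-2-1 → violates
(b) 3-3-2-3 → violates
(c) 1-3-4 → violates
(d) 4-3 → obeys
(e) 1-7 → violates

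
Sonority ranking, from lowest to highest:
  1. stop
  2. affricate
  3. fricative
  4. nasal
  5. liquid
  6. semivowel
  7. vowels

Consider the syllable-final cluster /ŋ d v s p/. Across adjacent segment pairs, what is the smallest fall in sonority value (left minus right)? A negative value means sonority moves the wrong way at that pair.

-2

/ŋ/ — nasal, sonority 4.
/d/ — stop, sonority 1.
/v/ — fricative, sonority 3.
/s/ — fricative, sonority 3.
/p/ — stop, sonority 1.
/ŋ/→/d/: change +3.
/d/→/v/: change -2.
/v/→/s/: change +0.
/s/→/p/: change +2.
Minimum = -2.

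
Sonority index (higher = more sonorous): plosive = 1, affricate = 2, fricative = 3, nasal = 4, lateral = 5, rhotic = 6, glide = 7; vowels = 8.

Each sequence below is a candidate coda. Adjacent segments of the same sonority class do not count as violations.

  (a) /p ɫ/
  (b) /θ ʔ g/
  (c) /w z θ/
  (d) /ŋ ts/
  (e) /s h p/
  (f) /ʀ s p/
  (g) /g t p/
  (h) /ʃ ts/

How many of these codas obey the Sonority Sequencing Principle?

7

(a) /p ɫ/: profile 1-5 — violates.
(b) /θ ʔ g/: profile 3-1-1 — obeys.
(c) /w z θ/: profile 7-3-3 — obeys.
(d) /ŋ ts/: profile 4-2 — obeys.
(e) /s h p/: profile 3-3-1 — obeys.
(f) /ʀ s p/: profile 6-3-1 — obeys.
(g) /g t p/: profile 1-1-1 — obeys.
(h) /ʃ ts/: profile 3-2 — obeys.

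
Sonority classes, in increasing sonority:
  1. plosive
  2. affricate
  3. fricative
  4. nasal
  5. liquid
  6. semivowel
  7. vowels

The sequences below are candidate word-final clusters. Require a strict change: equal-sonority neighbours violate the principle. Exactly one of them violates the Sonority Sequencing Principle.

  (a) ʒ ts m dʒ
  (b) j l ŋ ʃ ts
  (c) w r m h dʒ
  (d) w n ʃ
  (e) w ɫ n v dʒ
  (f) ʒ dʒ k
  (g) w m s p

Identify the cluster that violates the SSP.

a

(a) sonority 3-2-4-2: ill-formed.
(b) sonority 6-5-4-3-2: well-formed.
(c) sonority 6-5-4-3-2: well-formed.
(d) sonority 6-4-3: well-formed.
(e) sonority 6-5-4-3-2: well-formed.
(f) sonority 3-2-1: well-formed.
(g) sonority 6-4-3-1: well-formed.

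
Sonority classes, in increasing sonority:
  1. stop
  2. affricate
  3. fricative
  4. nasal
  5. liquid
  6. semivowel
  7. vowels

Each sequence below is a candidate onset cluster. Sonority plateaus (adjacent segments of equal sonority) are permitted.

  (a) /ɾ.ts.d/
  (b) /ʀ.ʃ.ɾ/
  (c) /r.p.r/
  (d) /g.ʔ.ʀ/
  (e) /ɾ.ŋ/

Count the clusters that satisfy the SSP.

1

(a) 5-2-1 → violates
(b) 5-3-5 → violates
(c) 5-1-5 → violates
(d) 1-1-5 → obeys
(e) 5-4 → violates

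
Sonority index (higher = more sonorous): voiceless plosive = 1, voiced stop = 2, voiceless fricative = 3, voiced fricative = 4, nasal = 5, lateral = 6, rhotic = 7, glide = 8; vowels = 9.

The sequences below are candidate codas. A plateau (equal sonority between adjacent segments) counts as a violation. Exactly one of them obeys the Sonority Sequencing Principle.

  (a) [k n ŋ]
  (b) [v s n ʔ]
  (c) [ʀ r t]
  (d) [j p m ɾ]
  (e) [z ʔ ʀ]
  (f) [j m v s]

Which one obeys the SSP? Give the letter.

(a) sonority 1-5-5: ill-formed.
(b) sonority 4-3-5-1: ill-formed.
(c) sonority 7-7-1: ill-formed.
(d) sonority 8-1-5-7: ill-formed.
(e) sonority 4-1-7: ill-formed.
(f) sonority 8-5-4-3: well-formed.

f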